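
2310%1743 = 567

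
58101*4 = 232404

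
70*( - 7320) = -512400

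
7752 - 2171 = 5581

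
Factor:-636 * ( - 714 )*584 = 2^6*3^2*7^1 * 17^1* 53^1*73^1 = 265196736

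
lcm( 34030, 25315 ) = 2075830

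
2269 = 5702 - 3433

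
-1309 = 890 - 2199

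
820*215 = 176300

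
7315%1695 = 535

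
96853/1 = 96853 = 96853.00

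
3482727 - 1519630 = 1963097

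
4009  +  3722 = 7731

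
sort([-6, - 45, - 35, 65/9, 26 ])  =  [ - 45, - 35,-6, 65/9,26 ]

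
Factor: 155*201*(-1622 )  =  -2^1*3^1*5^1*31^1*67^1*811^1= -50533410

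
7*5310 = 37170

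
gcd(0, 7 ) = 7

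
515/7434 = 515/7434 = 0.07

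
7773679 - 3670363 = 4103316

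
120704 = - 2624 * ( - 46)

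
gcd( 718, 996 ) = 2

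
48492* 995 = 48249540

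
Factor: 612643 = 612643^1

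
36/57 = 12/19 =0.63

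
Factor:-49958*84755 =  - 4234190290 = -2^1 * 5^1*11^1*23^1*67^1*24979^1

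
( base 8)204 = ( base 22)60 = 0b10000100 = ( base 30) 4c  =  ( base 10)132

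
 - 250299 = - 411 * 609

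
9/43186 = 9/43186 = 0.00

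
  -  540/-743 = 540/743 = 0.73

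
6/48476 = 3/24238 = 0.00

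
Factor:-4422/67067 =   -  2^1 * 3^1*7^( - 1)*13^ ( - 1 ) = - 6/91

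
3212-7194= - 3982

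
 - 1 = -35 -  - 34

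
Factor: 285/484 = 2^( - 2)*3^1*5^1*11^(- 2)*19^1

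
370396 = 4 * 92599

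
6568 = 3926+2642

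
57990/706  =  82+49/353 = 82.14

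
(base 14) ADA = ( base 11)1687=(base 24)3hg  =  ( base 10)2152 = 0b100001101000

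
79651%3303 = 379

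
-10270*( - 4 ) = 41080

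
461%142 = 35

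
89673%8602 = 3653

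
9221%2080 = 901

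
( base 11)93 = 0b1100110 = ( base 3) 10210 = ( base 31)39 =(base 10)102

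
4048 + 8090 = 12138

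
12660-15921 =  - 3261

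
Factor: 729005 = 5^1*211^1 * 691^1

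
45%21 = 3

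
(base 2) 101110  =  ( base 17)2c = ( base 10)46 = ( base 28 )1i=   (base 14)34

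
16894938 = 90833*186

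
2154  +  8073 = 10227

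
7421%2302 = 515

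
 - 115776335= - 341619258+225842923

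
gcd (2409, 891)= 33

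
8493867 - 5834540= 2659327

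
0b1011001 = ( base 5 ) 324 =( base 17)54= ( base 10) 89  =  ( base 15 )5e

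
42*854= 35868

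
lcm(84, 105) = 420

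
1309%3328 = 1309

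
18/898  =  9/449 = 0.02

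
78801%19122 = 2313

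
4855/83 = 58 + 41/83 = 58.49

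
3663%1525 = 613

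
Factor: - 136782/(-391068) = 149/426  =  2^(-1)*3^( - 1 )*71^( - 1)*149^1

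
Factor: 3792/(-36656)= - 3^1*29^ (  -  1) = - 3/29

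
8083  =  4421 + 3662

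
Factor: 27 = 3^3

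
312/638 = 156/319 = 0.49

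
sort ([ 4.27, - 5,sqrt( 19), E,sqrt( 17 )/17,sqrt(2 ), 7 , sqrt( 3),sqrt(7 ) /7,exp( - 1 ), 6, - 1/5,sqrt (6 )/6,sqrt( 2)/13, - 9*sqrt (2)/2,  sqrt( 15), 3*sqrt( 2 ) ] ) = [  -  9*sqrt( 2)/2, - 5, - 1/5,sqrt( 2)/13,sqrt( 17)/17,  exp (  -  1), sqrt( 7)/7,sqrt(6)/6,sqrt(2),sqrt( 3),  E,sqrt( 15 ),3*sqrt( 2),4.27  ,  sqrt(19), 6,7]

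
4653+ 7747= 12400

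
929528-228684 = 700844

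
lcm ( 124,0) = 0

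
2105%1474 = 631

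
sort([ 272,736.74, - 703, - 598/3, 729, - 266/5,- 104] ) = [ - 703, -598/3, - 104,-266/5,272,729, 736.74]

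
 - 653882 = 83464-737346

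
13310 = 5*2662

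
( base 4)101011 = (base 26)1G1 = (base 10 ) 1093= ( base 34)w5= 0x445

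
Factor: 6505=5^1*1301^1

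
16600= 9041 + 7559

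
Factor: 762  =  2^1*3^1 * 127^1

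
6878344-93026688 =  - 86148344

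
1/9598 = 1/9598 = 0.00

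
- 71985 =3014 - 74999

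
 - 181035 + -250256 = -431291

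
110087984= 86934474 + 23153510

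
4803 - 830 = 3973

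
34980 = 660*53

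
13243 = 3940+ 9303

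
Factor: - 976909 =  - 976909^1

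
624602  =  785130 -160528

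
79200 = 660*120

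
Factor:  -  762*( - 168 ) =128016 = 2^4*3^2*7^1*127^1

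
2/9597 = 2/9597 = 0.00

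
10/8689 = 10/8689 = 0.00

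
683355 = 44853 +638502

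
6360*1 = 6360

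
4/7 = 4/7 = 0.57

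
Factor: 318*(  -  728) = - 231504 = - 2^4 * 3^1  *  7^1 * 13^1*53^1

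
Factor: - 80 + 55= - 25 = - 5^2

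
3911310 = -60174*( - 65) 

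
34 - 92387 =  - 92353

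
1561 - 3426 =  - 1865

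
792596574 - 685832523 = 106764051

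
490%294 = 196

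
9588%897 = 618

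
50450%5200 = 3650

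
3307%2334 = 973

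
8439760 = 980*8612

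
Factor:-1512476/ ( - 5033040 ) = 378119/1258260=2^( -2 )*3^(-1 )*5^( - 1)*7^1 *19^1*67^( - 1)*313^ (- 1)*2843^1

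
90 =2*45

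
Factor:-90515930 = -2^1*5^1*9051593^1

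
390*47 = 18330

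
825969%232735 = 127764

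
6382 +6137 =12519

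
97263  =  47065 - -50198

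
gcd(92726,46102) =2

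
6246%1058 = 956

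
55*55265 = 3039575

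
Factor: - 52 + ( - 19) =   -  71 = - 71^1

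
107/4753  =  107/4753 =0.02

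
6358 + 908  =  7266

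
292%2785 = 292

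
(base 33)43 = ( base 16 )87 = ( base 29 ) 4j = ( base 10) 135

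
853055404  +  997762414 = 1850817818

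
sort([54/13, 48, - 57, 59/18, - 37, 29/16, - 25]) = [ - 57, - 37, - 25,29/16,59/18,54/13,  48]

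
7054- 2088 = 4966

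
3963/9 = 1321/3 = 440.33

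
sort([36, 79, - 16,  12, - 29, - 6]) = [ - 29, - 16, - 6,12 , 36,79 ]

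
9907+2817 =12724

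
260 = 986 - 726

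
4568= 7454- 2886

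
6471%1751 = 1218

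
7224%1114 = 540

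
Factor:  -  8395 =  - 5^1*23^1  *  73^1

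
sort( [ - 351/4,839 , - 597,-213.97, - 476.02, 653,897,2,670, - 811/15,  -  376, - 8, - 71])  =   [-597,-476.02, - 376,-213.97, - 351/4, - 71,-811/15, - 8,2,653, 670,839, 897]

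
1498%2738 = 1498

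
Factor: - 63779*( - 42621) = 2718324759 = 3^1*23^1*47^1 * 59^1*14207^1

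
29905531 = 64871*461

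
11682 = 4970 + 6712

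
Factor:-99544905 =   -  3^2*5^1 *1327^1 *1667^1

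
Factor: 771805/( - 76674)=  - 2^( - 1)*3^( - 1)*5^1*13^( - 1)*163^1*947^1*983^ (-1) 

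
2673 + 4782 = 7455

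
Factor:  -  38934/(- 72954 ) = 103^1 * 193^(  -  1) = 103/193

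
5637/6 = 939  +  1/2 = 939.50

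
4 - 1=3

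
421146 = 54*7799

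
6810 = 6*1135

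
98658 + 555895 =654553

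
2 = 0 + 2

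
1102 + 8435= 9537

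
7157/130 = 55+7/130 = 55.05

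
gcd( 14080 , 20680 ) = 440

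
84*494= 41496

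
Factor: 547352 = 2^3*13^1 *19^1 * 277^1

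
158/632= 1/4 = 0.25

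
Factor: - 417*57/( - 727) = 3^2*19^1*139^1*727^ (-1)=23769/727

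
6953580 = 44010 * 158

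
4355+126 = 4481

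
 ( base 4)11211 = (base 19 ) if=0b101100101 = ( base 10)357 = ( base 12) 259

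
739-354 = 385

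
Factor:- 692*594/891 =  - 2^3*3^(-1 )*173^1 = - 1384/3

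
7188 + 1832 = 9020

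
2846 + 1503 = 4349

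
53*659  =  34927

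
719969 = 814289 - 94320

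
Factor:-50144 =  - 2^5*1567^1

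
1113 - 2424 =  - 1311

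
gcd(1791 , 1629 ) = 9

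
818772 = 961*852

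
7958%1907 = 330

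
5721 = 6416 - 695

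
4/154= 2/77 =0.03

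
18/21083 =18/21083=0.00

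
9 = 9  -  0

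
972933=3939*247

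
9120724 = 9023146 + 97578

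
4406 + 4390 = 8796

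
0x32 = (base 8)62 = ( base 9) 55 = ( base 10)50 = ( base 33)1h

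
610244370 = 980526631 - 370282261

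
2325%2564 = 2325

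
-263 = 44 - 307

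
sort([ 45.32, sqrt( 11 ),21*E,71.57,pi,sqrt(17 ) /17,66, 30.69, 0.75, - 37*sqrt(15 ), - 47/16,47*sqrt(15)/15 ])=[  -  37*sqrt( 15), - 47/16,sqrt( 17 )/17,0.75, pi , sqrt(11),47*sqrt( 15 ) /15,30.69,45.32, 21*E,66,71.57 ]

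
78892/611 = 78892/611 =129.12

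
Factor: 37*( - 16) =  - 2^4*37^1 =- 592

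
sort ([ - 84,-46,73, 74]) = [- 84,-46,73,  74]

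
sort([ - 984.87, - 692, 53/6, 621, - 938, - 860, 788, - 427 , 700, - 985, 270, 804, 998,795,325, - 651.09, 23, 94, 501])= [ - 985, - 984.87, - 938,-860, - 692, - 651.09, - 427, 53/6, 23, 94, 270, 325, 501, 621, 700, 788,  795,  804,998]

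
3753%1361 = 1031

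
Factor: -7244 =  - 2^2*1811^1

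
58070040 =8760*6629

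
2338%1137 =64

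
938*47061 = 44143218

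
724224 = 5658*128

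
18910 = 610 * 31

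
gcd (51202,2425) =1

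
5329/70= 5329/70  =  76.13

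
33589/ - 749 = -45 + 116/749 = - 44.85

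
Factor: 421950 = 2^1*3^1*5^2*29^1*97^1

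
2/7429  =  2/7429 = 0.00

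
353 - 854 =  - 501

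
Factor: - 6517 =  - 7^3*19^1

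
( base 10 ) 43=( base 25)1i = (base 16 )2b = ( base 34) 19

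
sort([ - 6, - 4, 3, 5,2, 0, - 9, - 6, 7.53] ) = [-9, - 6, - 6 , - 4, 0, 2, 3,5,7.53] 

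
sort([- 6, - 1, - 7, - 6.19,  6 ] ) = [ - 7  , - 6.19,  -  6,-1 , 6 ] 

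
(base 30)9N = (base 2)100100101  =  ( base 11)247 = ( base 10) 293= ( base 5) 2133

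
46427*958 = 44477066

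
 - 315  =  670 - 985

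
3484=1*3484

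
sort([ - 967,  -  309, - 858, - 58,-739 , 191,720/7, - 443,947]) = [-967, - 858, - 739, - 443, - 309,-58, 720/7, 191,947]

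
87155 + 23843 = 110998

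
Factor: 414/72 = 23/4 = 2^( - 2 ) * 23^1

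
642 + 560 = 1202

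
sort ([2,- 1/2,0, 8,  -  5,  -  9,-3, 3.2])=[ - 9 , - 5,  -  3, - 1/2,  0, 2, 3.2,8]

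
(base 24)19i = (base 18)290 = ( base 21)1hc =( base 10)810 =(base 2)1100101010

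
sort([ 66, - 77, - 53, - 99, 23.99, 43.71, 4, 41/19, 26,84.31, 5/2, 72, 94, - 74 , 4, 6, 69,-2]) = [-99, - 77,  -  74,-53,  -  2,41/19, 5/2 , 4,  4, 6,23.99, 26,43.71, 66, 69, 72, 84.31,94]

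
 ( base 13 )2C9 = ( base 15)238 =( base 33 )F8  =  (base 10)503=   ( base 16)1F7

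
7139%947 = 510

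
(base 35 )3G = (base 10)121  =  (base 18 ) 6d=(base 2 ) 1111001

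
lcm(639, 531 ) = 37701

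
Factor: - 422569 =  - 7^1 * 17^1*53^1*67^1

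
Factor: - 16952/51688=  - 163/497=- 7^( - 1) * 71^( - 1 )*163^1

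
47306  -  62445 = -15139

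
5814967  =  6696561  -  881594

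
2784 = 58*48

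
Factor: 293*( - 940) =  - 275420  =  - 2^2* 5^1*47^1 * 293^1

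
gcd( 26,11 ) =1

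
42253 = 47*899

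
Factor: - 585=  - 3^2*5^1 * 13^1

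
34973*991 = 34658243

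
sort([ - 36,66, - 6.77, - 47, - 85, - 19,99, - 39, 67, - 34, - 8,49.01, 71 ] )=[ - 85, - 47, -39, - 36, - 34, - 19, - 8, - 6.77, 49.01,66, 67, 71 , 99] 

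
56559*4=226236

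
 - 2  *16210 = -32420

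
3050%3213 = 3050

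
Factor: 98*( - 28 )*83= - 227752 = - 2^3*7^3*83^1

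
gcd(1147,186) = 31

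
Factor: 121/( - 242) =-2^ (-1 ) =- 1/2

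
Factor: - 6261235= - 5^1*1252247^1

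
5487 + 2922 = 8409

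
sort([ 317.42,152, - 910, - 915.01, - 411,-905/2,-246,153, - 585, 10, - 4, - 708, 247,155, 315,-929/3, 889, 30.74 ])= [ - 915.01, - 910, - 708,-585,-905/2,-411,-929/3 , - 246, - 4,10, 30.74, 152,153,155, 247 , 315, 317.42, 889 ]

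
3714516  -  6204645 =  - 2490129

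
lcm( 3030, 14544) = 72720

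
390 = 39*10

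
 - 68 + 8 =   -  60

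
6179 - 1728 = 4451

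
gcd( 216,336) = 24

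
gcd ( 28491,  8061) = 3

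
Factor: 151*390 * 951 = 56004390 = 2^1*3^2 *5^1 * 13^1*151^1*317^1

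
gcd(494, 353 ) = 1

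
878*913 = 801614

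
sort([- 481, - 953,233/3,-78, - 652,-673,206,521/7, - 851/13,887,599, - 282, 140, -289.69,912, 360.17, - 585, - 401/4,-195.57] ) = [  -  953, - 673,-652  ,-585, - 481,-289.69 , - 282, - 195.57,-401/4,-78, - 851/13 , 521/7, 233/3, 140, 206,360.17,599, 887,  912 ] 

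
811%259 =34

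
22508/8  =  2813 + 1/2 = 2813.50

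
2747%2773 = 2747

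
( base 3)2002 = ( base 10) 56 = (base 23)2a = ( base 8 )70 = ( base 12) 48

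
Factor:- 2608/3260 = -2^2 * 5^( - 1) = - 4/5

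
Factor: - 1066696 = - 2^3*133337^1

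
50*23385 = 1169250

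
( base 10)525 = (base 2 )1000001101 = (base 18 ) 1b3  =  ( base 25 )l0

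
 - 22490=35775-58265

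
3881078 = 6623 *586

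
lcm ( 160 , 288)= 1440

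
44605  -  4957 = 39648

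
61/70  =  61/70 = 0.87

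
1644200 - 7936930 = - 6292730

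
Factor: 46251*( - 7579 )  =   - 350536329   =  - 3^4*11^1 * 13^1*53^1*571^1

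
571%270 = 31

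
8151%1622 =41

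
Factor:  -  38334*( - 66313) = 2542042542= 2^1*3^1 * 13^1*5101^1*6389^1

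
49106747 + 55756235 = 104862982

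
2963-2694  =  269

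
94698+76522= 171220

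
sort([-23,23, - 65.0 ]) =[  -  65.0,-23, 23] 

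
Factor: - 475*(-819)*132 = 2^2 * 3^3*5^2*7^1*11^1*13^1*19^1 = 51351300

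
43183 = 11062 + 32121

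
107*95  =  10165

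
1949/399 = 1949/399 = 4.88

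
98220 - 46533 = 51687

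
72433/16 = 4527 + 1/16 = 4527.06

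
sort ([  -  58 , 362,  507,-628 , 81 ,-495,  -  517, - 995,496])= [ - 995, - 628 , - 517 ,-495 ,-58,81,362, 496 , 507 ]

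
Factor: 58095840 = 2^5 * 3^1*5^1*11^1 * 11003^1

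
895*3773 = 3376835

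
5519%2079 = 1361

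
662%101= 56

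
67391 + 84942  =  152333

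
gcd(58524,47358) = 6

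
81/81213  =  27/27071 = 0.00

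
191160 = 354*540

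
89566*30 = 2686980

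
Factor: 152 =2^3*19^1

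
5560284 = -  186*( - 29894)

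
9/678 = 3/226 = 0.01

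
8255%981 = 407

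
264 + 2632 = 2896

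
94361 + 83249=177610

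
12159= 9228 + 2931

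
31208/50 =15604/25 = 624.16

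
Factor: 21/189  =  3^( - 2) = 1/9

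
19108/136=281/2=140.50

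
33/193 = 33/193 = 0.17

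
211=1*211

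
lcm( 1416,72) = 4248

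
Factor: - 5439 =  - 3^1*7^2*37^1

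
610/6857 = 610/6857 = 0.09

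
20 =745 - 725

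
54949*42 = 2307858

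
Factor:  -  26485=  - 5^1*5297^1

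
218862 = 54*4053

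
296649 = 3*98883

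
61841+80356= 142197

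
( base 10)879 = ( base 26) 17L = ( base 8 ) 1557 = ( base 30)T9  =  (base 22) 1HL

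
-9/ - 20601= 1/2289 = 0.00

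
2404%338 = 38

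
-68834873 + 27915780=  - 40919093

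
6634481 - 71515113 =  - 64880632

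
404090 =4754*85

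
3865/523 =7  +  204/523 = 7.39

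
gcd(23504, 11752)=11752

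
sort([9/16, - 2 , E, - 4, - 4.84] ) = [ - 4.84, - 4, - 2, 9/16 , E ] 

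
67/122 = 67/122 = 0.55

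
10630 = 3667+6963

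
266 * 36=9576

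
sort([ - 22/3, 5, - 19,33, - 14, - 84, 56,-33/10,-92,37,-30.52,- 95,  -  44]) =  [-95, - 92,-84,- 44,-30.52,-19, - 14, - 22/3,-33/10,5,33, 37,56]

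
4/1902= 2/951 = 0.00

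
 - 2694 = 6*( - 449)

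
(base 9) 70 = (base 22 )2j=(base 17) 3C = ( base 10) 63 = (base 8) 77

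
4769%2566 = 2203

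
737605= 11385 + 726220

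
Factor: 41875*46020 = 1927087500=2^2*3^1 * 5^5*13^1*59^1 * 67^1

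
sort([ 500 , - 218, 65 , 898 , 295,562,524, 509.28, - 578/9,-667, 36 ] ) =[-667, - 218, - 578/9,36 , 65,295,500,509.28,524,  562 , 898]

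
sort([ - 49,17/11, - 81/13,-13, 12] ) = [-49, - 13, - 81/13, 17/11, 12] 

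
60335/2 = 60335/2 = 30167.50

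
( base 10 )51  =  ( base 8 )63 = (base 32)1J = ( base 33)1I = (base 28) 1N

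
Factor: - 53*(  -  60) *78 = 248040 = 2^3*3^2*5^1*13^1* 53^1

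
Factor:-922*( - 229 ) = 211138=2^1 * 229^1*461^1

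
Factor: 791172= 2^2*3^2*21977^1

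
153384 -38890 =114494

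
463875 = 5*92775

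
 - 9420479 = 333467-9753946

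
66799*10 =667990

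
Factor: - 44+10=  - 34 = - 2^1*17^1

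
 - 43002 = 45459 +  - 88461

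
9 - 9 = 0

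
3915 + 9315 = 13230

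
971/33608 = 971/33608= 0.03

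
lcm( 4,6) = 12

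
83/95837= 83/95837 = 0.00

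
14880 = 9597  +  5283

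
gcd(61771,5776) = 1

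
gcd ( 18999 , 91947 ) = 3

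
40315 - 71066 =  -30751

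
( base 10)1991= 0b11111000111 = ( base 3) 2201202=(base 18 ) 62b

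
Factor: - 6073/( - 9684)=2^( - 2 )*3^ ( - 2 )*269^( - 1 )*6073^1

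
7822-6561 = 1261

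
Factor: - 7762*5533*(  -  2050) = 88041649300  =  2^2*5^2 * 11^1*41^1*503^1* 3881^1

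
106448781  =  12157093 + 94291688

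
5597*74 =414178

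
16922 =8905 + 8017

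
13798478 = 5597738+8200740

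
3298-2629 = 669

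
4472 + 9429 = 13901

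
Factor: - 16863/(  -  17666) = 21/22 = 2^( - 1 )*3^1*7^1 * 11^(-1 )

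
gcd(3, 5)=1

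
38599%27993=10606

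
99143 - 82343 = 16800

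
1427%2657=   1427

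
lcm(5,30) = 30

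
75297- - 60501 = 135798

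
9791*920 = 9007720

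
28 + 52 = 80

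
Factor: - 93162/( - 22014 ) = 3^( - 1 )*1223^( - 1) * 15527^1 = 15527/3669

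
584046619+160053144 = 744099763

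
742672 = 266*2792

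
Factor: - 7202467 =-7202467^1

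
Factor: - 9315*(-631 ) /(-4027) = -3^4*  5^1*23^1*631^1 *4027^( - 1) = -5877765/4027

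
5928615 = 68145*87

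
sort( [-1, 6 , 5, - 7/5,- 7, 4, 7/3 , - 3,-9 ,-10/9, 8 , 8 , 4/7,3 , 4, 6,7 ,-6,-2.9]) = [ - 9 ,-7, -6, - 3, - 2.9 , - 7/5, - 10/9,-1, 4/7,7/3,3, 4,4,5,6,  6, 7, 8,  8 ]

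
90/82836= 5/4602 = 0.00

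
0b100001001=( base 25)af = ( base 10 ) 265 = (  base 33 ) 81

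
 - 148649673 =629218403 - 777868076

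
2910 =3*970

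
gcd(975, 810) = 15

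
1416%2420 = 1416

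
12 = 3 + 9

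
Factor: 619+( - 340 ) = 279=3^2*31^1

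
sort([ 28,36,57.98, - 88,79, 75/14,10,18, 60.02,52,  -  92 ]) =[ - 92, - 88,75/14,10,  18,28,36,52,57.98 , 60.02, 79]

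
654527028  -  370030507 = 284496521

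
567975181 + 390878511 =958853692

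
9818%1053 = 341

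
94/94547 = 94/94547= 0.00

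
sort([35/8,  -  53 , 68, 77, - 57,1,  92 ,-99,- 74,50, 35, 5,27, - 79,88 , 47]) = [  -  99,  -  79, -74, - 57, - 53, 1 , 35/8,5,27,35, 47,50, 68, 77 , 88,92 ] 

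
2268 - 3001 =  - 733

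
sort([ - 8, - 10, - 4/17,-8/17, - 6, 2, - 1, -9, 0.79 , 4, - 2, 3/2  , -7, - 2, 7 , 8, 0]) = [ - 10, - 9, - 8, - 7,-6,-2,-2, - 1, - 8/17 , - 4/17, 0,0.79,3/2, 2, 4,  7, 8]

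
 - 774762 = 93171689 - 93946451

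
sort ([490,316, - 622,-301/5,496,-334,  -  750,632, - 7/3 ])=[ - 750, - 622 , - 334, - 301/5, - 7/3,316,490,496,632 ] 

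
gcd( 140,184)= 4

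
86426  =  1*86426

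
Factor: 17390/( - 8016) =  - 2^ ( - 3 )*3^( - 1 ) * 5^1*37^1*47^1*167^( - 1 )  =  - 8695/4008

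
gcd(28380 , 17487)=3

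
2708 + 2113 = 4821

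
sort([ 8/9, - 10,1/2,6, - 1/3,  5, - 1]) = [-10,-1,-1/3,1/2,8/9,5,6]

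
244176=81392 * 3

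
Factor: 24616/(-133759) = - 2^3*17^1*739^ (-1 )= - 136/739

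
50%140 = 50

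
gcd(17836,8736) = 364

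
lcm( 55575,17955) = 1167075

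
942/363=2 +72/121  =  2.60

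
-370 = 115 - 485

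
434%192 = 50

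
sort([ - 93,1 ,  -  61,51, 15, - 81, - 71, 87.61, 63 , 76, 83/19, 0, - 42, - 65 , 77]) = [ - 93, - 81, - 71,  -  65, - 61, - 42, 0, 1, 83/19,15, 51 , 63, 76, 77, 87.61 ]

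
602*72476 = 43630552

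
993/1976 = 993/1976  =  0.50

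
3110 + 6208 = 9318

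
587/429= 587/429 = 1.37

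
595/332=1+263/332  =  1.79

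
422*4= 1688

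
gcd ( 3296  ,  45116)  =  4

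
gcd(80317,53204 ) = 1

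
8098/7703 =1  +  395/7703 = 1.05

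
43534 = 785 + 42749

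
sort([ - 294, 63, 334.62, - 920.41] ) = [ - 920.41, - 294,  63,334.62]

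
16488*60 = 989280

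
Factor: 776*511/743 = 396536/743 = 2^3*7^1*73^1*97^1*743^(-1 )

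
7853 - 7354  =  499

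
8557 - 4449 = 4108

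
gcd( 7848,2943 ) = 981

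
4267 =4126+141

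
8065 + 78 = 8143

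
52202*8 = 417616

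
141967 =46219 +95748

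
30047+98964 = 129011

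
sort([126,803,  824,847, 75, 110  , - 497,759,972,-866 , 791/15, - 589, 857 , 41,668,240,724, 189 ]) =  [ - 866, - 589,- 497,41, 791/15, 75,110,126,  189 , 240,668,724 , 759,803, 824, 847,857, 972 ]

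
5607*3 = 16821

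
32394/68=476 + 13/34 = 476.38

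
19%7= 5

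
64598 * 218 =14082364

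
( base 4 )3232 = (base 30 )7S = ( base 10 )238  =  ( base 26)94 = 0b11101110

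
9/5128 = 9/5128 =0.00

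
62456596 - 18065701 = 44390895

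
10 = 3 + 7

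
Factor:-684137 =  - 67^1*10211^1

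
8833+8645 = 17478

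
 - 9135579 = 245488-9381067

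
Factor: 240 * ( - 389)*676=-63111360 = - 2^6*  3^1*5^1*13^2 * 389^1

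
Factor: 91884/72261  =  988/777 = 2^2*3^( - 1 )*7^( - 1)*13^1*19^1*37^ ( - 1 ) 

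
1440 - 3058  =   - 1618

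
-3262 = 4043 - 7305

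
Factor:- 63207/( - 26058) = 21069/8686 = 2^( - 1)*3^2*43^(  -  1)*101^(-1)*2341^1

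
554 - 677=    - 123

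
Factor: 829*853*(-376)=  - 2^3*47^1*829^1*853^1 = - 265883512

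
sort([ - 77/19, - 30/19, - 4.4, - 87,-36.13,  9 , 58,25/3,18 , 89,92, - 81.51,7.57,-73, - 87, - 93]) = [ - 93,  -  87, - 87, - 81.51, - 73,-36.13, - 4.4, - 77/19,-30/19, 7.57, 25/3, 9 , 18,58, 89,92]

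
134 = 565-431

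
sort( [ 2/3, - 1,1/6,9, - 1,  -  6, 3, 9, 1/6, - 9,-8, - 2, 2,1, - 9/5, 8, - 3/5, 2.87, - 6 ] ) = [ - 9, - 8, - 6, - 6, - 2,-9/5, - 1, - 1 , - 3/5,1/6, 1/6,2/3,1,2,2.87,3, 8,9, 9]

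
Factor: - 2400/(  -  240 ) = 10 = 2^1* 5^1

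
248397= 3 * 82799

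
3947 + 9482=13429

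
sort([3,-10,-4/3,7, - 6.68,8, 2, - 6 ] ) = [ - 10, - 6.68,-6, - 4/3,2,3,7,8 ]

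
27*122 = 3294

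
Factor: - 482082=- 2^1*3^1 * 80347^1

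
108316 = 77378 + 30938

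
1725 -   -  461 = 2186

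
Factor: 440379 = 3^2*167^1*293^1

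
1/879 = 1/879 = 0.00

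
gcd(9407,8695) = 1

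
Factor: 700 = 2^2*5^2*7^1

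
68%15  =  8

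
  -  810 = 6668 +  - 7478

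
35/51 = 35/51   =  0.69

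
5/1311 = 5/1311 = 0.00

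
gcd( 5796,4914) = 126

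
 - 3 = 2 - 5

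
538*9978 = 5368164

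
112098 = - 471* ( - 238)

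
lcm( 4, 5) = 20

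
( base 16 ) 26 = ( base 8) 46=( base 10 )38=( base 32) 16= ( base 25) 1D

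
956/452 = 2 + 13/113  =  2.12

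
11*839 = 9229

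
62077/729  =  62077/729 = 85.15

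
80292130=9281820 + 71010310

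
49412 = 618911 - 569499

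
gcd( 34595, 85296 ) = 1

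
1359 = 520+839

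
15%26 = 15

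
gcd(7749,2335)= 1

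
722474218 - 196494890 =525979328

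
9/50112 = 1/5568 = 0.00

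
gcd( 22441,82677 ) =1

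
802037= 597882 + 204155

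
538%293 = 245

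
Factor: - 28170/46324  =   - 45/74 = -  2^( - 1)*3^2*5^1  *37^( - 1) 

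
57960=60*966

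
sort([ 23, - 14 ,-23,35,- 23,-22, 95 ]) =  [ - 23, - 23  , - 22, - 14,23,  35 , 95 ]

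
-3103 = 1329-4432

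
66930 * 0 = 0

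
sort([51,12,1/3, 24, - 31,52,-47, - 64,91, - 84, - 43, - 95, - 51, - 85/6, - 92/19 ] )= [ - 95, - 84,-64, - 51, - 47,-43, -31, - 85/6, - 92/19,1/3,12, 24,51,52,  91 ] 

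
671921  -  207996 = 463925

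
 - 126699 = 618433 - 745132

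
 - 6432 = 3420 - 9852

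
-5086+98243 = 93157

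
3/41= 3/41 = 0.07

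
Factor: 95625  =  3^2*5^4*17^1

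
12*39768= 477216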